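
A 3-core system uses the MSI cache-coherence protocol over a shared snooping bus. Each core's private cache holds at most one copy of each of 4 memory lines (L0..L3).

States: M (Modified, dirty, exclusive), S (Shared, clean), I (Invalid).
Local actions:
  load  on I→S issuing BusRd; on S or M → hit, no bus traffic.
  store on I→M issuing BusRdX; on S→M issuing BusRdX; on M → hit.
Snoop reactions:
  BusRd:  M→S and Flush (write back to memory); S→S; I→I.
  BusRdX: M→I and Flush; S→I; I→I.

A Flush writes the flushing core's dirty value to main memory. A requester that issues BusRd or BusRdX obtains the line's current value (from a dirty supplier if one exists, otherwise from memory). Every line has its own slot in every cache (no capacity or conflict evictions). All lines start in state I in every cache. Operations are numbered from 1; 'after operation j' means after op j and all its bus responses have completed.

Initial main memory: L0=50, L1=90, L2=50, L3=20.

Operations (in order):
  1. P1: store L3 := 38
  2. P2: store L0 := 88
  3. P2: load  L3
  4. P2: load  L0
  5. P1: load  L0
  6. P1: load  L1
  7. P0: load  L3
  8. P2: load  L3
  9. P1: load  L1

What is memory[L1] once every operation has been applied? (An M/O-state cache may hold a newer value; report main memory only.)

  op1 P1: store L3 := 38 → I/M/I on L3; bus BusRdX; mem=20
  op2 P2: store L0 := 88 → I/I/M on L0; bus BusRdX; mem=50
  op3 P2: load  L3 → I/S/S on L3; bus BusRd Flush; mem=38
  op4 P2: load  L0 → I/I/M on L0; bus (none); mem=50
  op5 P1: load  L0 → I/S/S on L0; bus BusRd Flush; mem=88
  op6 P1: load  L1 → I/S/I on L1; bus BusRd; mem=90
  op7 P0: load  L3 → S/S/S on L3; bus BusRd; mem=38
  op8 P2: load  L3 → S/S/S on L3; bus (none); mem=38
  op9 P1: load  L1 → I/S/I on L1; bus (none); mem=90

memory[L1] = 90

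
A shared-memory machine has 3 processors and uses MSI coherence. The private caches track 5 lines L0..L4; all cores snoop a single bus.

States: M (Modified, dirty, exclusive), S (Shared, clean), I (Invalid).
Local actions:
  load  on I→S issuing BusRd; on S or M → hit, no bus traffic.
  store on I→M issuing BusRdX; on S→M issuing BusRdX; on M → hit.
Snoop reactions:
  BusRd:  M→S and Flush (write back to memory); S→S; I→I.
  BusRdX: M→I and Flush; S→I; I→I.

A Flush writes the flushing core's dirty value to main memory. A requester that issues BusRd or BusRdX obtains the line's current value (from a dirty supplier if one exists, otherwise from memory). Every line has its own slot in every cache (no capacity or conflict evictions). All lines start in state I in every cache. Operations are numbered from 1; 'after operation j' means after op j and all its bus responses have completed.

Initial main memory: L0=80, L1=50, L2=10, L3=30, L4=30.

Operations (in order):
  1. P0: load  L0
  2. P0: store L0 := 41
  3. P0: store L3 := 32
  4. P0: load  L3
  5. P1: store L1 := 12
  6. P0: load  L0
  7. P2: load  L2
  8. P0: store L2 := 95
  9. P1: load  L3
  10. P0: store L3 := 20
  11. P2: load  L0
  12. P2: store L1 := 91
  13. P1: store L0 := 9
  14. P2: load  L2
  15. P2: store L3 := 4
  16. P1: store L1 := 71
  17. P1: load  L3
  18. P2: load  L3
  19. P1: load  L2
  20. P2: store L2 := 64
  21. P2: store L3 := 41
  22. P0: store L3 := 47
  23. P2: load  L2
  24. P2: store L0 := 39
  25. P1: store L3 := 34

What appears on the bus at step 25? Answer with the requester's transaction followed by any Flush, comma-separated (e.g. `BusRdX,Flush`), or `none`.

bus = BusRdX,Flush

step 1: P0: load  L0  ⟶  SII  (L0)  txn=BusRd  M[L0]=80
step 2: P0: store L0 := 41  ⟶  MII  (L0)  txn=BusRdX  M[L0]=80
step 3: P0: store L3 := 32  ⟶  MII  (L3)  txn=BusRdX  M[L3]=30
step 4: P0: load  L3  ⟶  MII  (L3)  txn=∅  M[L3]=30
step 5: P1: store L1 := 12  ⟶  IMI  (L1)  txn=BusRdX  M[L1]=50
step 6: P0: load  L0  ⟶  MII  (L0)  txn=∅  M[L0]=80
step 7: P2: load  L2  ⟶  IIS  (L2)  txn=BusRd  M[L2]=10
step 8: P0: store L2 := 95  ⟶  MII  (L2)  txn=BusRdX  M[L2]=10
step 9: P1: load  L3  ⟶  SSI  (L3)  txn=BusRd+Flush  M[L3]=32
step 10: P0: store L3 := 20  ⟶  MII  (L3)  txn=BusRdX  M[L3]=32
step 11: P2: load  L0  ⟶  SIS  (L0)  txn=BusRd+Flush  M[L0]=41
step 12: P2: store L1 := 91  ⟶  IIM  (L1)  txn=BusRdX+Flush  M[L1]=12
step 13: P1: store L0 := 9  ⟶  IMI  (L0)  txn=BusRdX  M[L0]=41
step 14: P2: load  L2  ⟶  SIS  (L2)  txn=BusRd+Flush  M[L2]=95
step 15: P2: store L3 := 4  ⟶  IIM  (L3)  txn=BusRdX+Flush  M[L3]=20
step 16: P1: store L1 := 71  ⟶  IMI  (L1)  txn=BusRdX+Flush  M[L1]=91
step 17: P1: load  L3  ⟶  ISS  (L3)  txn=BusRd+Flush  M[L3]=4
step 18: P2: load  L3  ⟶  ISS  (L3)  txn=∅  M[L3]=4
step 19: P1: load  L2  ⟶  SSS  (L2)  txn=BusRd  M[L2]=95
step 20: P2: store L2 := 64  ⟶  IIM  (L2)  txn=BusRdX  M[L2]=95
step 21: P2: store L3 := 41  ⟶  IIM  (L3)  txn=BusRdX  M[L3]=4
step 22: P0: store L3 := 47  ⟶  MII  (L3)  txn=BusRdX+Flush  M[L3]=41
step 23: P2: load  L2  ⟶  IIM  (L2)  txn=∅  M[L2]=95
step 24: P2: store L0 := 39  ⟶  IIM  (L0)  txn=BusRdX+Flush  M[L0]=9
step 25: P1: store L3 := 34  ⟶  IMI  (L3)  txn=BusRdX+Flush  M[L3]=47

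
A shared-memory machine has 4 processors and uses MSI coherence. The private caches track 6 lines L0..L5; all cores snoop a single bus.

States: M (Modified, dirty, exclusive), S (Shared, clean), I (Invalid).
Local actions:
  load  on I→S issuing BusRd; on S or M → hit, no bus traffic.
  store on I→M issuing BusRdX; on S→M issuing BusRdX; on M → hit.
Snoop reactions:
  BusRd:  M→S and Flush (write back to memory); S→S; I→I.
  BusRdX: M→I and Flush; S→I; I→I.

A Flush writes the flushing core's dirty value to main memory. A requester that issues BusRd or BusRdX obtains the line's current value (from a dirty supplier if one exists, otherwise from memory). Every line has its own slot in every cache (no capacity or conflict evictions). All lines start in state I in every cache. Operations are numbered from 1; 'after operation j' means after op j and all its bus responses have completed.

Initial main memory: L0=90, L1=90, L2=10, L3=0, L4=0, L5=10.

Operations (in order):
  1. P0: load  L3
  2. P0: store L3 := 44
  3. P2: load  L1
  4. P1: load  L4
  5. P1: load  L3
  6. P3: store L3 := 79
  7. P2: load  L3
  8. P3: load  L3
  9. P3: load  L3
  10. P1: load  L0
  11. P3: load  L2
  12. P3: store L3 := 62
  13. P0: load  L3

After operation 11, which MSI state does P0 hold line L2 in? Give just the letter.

state = I

[1] P0: load  L3 | P0:S(0), P1:I, P2:I, P3:I | bus: BusRd
[2] P0: store L3 := 44 | P0:M(44), P1:I, P2:I, P3:I | bus: BusRdX
[3] P2: load  L1 | P0:I, P1:I, P2:S(90), P3:I | bus: BusRd
[4] P1: load  L4 | P0:I, P1:S(0), P2:I, P3:I | bus: BusRd
[5] P1: load  L3 | P0:S(44), P1:S(44), P2:I, P3:I | bus: BusRd,Flush
[6] P3: store L3 := 79 | P0:I, P1:I, P2:I, P3:M(79) | bus: BusRdX
[7] P2: load  L3 | P0:I, P1:I, P2:S(79), P3:S(79) | bus: BusRd,Flush
[8] P3: load  L3 | P0:I, P1:I, P2:S(79), P3:S(79) | bus: none
[9] P3: load  L3 | P0:I, P1:I, P2:S(79), P3:S(79) | bus: none
[10] P1: load  L0 | P0:I, P1:S(90), P2:I, P3:I | bus: BusRd
[11] P3: load  L2 | P0:I, P1:I, P2:I, P3:S(10) | bus: BusRd
[12] P3: store L3 := 62 | P0:I, P1:I, P2:I, P3:M(62) | bus: BusRdX
[13] P0: load  L3 | P0:S(62), P1:I, P2:I, P3:S(62) | bus: BusRd,Flush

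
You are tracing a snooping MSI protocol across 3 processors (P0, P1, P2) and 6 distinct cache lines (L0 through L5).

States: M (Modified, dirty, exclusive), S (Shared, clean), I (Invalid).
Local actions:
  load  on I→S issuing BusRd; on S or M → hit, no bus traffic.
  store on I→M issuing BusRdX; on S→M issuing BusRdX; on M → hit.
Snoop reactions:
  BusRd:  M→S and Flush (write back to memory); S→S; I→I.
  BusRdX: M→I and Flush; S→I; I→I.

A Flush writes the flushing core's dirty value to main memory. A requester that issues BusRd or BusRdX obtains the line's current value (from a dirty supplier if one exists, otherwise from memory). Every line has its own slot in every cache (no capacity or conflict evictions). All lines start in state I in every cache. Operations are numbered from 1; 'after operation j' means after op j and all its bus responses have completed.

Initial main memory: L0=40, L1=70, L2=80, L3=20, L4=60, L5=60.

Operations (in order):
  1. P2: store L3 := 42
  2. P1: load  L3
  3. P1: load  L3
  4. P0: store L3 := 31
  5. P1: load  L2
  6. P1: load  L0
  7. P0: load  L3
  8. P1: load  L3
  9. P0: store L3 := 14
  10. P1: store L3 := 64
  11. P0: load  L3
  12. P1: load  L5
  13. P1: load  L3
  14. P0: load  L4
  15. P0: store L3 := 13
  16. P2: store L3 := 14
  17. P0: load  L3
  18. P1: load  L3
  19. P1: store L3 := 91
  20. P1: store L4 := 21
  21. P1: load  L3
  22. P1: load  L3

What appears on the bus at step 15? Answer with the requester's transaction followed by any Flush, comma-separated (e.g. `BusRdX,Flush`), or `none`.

  op1 P2: store L3 := 42 → I/I/M on L3; bus BusRdX; mem=20
  op2 P1: load  L3 → I/S/S on L3; bus BusRd Flush; mem=42
  op3 P1: load  L3 → I/S/S on L3; bus (none); mem=42
  op4 P0: store L3 := 31 → M/I/I on L3; bus BusRdX; mem=42
  op5 P1: load  L2 → I/S/I on L2; bus BusRd; mem=80
  op6 P1: load  L0 → I/S/I on L0; bus BusRd; mem=40
  op7 P0: load  L3 → M/I/I on L3; bus (none); mem=42
  op8 P1: load  L3 → S/S/I on L3; bus BusRd Flush; mem=31
  op9 P0: store L3 := 14 → M/I/I on L3; bus BusRdX; mem=31
  op10 P1: store L3 := 64 → I/M/I on L3; bus BusRdX Flush; mem=14
  op11 P0: load  L3 → S/S/I on L3; bus BusRd Flush; mem=64
  op12 P1: load  L5 → I/S/I on L5; bus BusRd; mem=60
  op13 P1: load  L3 → S/S/I on L3; bus (none); mem=64
  op14 P0: load  L4 → S/I/I on L4; bus BusRd; mem=60
  op15 P0: store L3 := 13 → M/I/I on L3; bus BusRdX; mem=64
  op16 P2: store L3 := 14 → I/I/M on L3; bus BusRdX Flush; mem=13
  op17 P0: load  L3 → S/I/S on L3; bus BusRd Flush; mem=14
  op18 P1: load  L3 → S/S/S on L3; bus BusRd; mem=14
  op19 P1: store L3 := 91 → I/M/I on L3; bus BusRdX; mem=14
  op20 P1: store L4 := 21 → I/M/I on L4; bus BusRdX; mem=60
  op21 P1: load  L3 → I/M/I on L3; bus (none); mem=14
  op22 P1: load  L3 → I/M/I on L3; bus (none); mem=14

bus = BusRdX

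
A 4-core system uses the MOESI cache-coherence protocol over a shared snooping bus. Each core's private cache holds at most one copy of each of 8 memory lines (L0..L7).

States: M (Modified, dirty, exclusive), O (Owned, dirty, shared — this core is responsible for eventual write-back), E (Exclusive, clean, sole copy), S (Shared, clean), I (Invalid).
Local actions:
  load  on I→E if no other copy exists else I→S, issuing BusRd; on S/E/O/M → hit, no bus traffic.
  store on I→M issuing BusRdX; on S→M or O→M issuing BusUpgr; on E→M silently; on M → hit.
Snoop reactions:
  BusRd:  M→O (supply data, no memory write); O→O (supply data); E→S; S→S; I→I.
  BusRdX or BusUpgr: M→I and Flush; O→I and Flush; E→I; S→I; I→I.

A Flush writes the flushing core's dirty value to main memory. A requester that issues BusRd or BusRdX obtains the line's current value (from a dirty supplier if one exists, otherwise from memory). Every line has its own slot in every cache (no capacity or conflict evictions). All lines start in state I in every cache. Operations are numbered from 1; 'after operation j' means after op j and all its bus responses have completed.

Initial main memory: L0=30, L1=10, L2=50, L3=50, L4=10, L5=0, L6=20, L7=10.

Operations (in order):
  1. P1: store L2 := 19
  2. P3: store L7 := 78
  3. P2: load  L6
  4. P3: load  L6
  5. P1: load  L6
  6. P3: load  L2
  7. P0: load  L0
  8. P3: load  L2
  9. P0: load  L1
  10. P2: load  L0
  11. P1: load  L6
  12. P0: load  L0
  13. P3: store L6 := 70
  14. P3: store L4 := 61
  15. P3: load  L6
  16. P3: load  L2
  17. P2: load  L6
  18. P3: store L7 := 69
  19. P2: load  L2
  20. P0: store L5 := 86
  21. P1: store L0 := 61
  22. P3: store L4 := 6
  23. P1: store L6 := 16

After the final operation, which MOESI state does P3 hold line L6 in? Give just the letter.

[1] P1: store L2 := 19 | P0:I, P1:M(19), P2:I, P3:I | bus: BusRdX
[2] P3: store L7 := 78 | P0:I, P1:I, P2:I, P3:M(78) | bus: BusRdX
[3] P2: load  L6 | P0:I, P1:I, P2:E(20), P3:I | bus: BusRd
[4] P3: load  L6 | P0:I, P1:I, P2:S(20), P3:S(20) | bus: BusRd
[5] P1: load  L6 | P0:I, P1:S(20), P2:S(20), P3:S(20) | bus: BusRd
[6] P3: load  L2 | P0:I, P1:O(19), P2:I, P3:S(19) | bus: BusRd
[7] P0: load  L0 | P0:E(30), P1:I, P2:I, P3:I | bus: BusRd
[8] P3: load  L2 | P0:I, P1:O(19), P2:I, P3:S(19) | bus: none
[9] P0: load  L1 | P0:E(10), P1:I, P2:I, P3:I | bus: BusRd
[10] P2: load  L0 | P0:S(30), P1:I, P2:S(30), P3:I | bus: BusRd
[11] P1: load  L6 | P0:I, P1:S(20), P2:S(20), P3:S(20) | bus: none
[12] P0: load  L0 | P0:S(30), P1:I, P2:S(30), P3:I | bus: none
[13] P3: store L6 := 70 | P0:I, P1:I, P2:I, P3:M(70) | bus: BusUpgr
[14] P3: store L4 := 61 | P0:I, P1:I, P2:I, P3:M(61) | bus: BusRdX
[15] P3: load  L6 | P0:I, P1:I, P2:I, P3:M(70) | bus: none
[16] P3: load  L2 | P0:I, P1:O(19), P2:I, P3:S(19) | bus: none
[17] P2: load  L6 | P0:I, P1:I, P2:S(70), P3:O(70) | bus: BusRd
[18] P3: store L7 := 69 | P0:I, P1:I, P2:I, P3:M(69) | bus: none
[19] P2: load  L2 | P0:I, P1:O(19), P2:S(19), P3:S(19) | bus: BusRd
[20] P0: store L5 := 86 | P0:M(86), P1:I, P2:I, P3:I | bus: BusRdX
[21] P1: store L0 := 61 | P0:I, P1:M(61), P2:I, P3:I | bus: BusRdX
[22] P3: store L4 := 6 | P0:I, P1:I, P2:I, P3:M(6) | bus: none
[23] P1: store L6 := 16 | P0:I, P1:M(16), P2:I, P3:I | bus: BusRdX,Flush

state = I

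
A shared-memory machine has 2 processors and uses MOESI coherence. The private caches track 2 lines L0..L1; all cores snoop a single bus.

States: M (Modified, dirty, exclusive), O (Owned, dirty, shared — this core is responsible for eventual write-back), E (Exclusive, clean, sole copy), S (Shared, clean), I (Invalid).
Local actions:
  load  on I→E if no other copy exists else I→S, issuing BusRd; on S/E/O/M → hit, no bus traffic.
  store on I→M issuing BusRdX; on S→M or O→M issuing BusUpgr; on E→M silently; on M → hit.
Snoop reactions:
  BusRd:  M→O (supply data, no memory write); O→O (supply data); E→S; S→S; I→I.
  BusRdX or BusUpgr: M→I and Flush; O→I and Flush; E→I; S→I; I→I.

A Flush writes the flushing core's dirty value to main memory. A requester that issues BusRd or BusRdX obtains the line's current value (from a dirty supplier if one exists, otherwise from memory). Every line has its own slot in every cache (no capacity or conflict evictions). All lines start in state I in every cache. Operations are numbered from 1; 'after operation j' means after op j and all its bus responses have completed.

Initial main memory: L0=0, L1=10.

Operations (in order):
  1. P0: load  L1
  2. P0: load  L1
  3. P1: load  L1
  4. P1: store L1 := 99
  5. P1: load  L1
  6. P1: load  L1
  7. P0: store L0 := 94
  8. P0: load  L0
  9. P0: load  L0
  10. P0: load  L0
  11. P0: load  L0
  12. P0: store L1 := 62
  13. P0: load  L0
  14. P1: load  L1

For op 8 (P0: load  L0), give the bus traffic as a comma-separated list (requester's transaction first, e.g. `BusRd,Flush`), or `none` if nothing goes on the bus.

step 1: P0: load  L1  ⟶  EI  (L1)  txn=BusRd  M[L1]=10
step 2: P0: load  L1  ⟶  EI  (L1)  txn=∅  M[L1]=10
step 3: P1: load  L1  ⟶  SS  (L1)  txn=BusRd  M[L1]=10
step 4: P1: store L1 := 99  ⟶  IM  (L1)  txn=BusUpgr  M[L1]=10
step 5: P1: load  L1  ⟶  IM  (L1)  txn=∅  M[L1]=10
step 6: P1: load  L1  ⟶  IM  (L1)  txn=∅  M[L1]=10
step 7: P0: store L0 := 94  ⟶  MI  (L0)  txn=BusRdX  M[L0]=0
step 8: P0: load  L0  ⟶  MI  (L0)  txn=∅  M[L0]=0
step 9: P0: load  L0  ⟶  MI  (L0)  txn=∅  M[L0]=0
step 10: P0: load  L0  ⟶  MI  (L0)  txn=∅  M[L0]=0
step 11: P0: load  L0  ⟶  MI  (L0)  txn=∅  M[L0]=0
step 12: P0: store L1 := 62  ⟶  MI  (L1)  txn=BusRdX+Flush  M[L1]=99
step 13: P0: load  L0  ⟶  MI  (L0)  txn=∅  M[L0]=0
step 14: P1: load  L1  ⟶  OS  (L1)  txn=BusRd  M[L1]=99

bus = none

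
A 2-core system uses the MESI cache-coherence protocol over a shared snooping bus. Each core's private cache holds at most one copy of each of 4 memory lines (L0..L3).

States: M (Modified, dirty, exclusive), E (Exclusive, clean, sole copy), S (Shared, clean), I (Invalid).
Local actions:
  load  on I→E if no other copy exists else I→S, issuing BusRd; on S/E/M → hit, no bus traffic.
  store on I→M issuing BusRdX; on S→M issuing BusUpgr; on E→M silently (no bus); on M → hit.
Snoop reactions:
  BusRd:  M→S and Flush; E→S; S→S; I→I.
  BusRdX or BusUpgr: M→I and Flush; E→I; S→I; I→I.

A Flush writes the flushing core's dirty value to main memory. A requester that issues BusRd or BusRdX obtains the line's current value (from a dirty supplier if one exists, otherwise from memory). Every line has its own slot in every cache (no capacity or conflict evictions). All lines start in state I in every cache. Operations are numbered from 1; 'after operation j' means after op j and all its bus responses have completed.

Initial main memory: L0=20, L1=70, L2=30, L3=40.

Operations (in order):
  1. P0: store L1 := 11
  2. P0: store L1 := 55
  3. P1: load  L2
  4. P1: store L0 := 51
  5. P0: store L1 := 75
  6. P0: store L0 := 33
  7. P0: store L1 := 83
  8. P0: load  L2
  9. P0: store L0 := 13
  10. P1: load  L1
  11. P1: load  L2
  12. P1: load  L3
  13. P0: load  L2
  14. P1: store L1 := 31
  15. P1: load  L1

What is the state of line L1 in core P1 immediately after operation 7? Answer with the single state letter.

[1] P0: store L1 := 11 | P0:M(11), P1:I | bus: BusRdX
[2] P0: store L1 := 55 | P0:M(55), P1:I | bus: none
[3] P1: load  L2 | P0:I, P1:E(30) | bus: BusRd
[4] P1: store L0 := 51 | P0:I, P1:M(51) | bus: BusRdX
[5] P0: store L1 := 75 | P0:M(75), P1:I | bus: none
[6] P0: store L0 := 33 | P0:M(33), P1:I | bus: BusRdX,Flush
[7] P0: store L1 := 83 | P0:M(83), P1:I | bus: none
[8] P0: load  L2 | P0:S(30), P1:S(30) | bus: BusRd
[9] P0: store L0 := 13 | P0:M(13), P1:I | bus: none
[10] P1: load  L1 | P0:S(83), P1:S(83) | bus: BusRd,Flush
[11] P1: load  L2 | P0:S(30), P1:S(30) | bus: none
[12] P1: load  L3 | P0:I, P1:E(40) | bus: BusRd
[13] P0: load  L2 | P0:S(30), P1:S(30) | bus: none
[14] P1: store L1 := 31 | P0:I, P1:M(31) | bus: BusUpgr
[15] P1: load  L1 | P0:I, P1:M(31) | bus: none

state = I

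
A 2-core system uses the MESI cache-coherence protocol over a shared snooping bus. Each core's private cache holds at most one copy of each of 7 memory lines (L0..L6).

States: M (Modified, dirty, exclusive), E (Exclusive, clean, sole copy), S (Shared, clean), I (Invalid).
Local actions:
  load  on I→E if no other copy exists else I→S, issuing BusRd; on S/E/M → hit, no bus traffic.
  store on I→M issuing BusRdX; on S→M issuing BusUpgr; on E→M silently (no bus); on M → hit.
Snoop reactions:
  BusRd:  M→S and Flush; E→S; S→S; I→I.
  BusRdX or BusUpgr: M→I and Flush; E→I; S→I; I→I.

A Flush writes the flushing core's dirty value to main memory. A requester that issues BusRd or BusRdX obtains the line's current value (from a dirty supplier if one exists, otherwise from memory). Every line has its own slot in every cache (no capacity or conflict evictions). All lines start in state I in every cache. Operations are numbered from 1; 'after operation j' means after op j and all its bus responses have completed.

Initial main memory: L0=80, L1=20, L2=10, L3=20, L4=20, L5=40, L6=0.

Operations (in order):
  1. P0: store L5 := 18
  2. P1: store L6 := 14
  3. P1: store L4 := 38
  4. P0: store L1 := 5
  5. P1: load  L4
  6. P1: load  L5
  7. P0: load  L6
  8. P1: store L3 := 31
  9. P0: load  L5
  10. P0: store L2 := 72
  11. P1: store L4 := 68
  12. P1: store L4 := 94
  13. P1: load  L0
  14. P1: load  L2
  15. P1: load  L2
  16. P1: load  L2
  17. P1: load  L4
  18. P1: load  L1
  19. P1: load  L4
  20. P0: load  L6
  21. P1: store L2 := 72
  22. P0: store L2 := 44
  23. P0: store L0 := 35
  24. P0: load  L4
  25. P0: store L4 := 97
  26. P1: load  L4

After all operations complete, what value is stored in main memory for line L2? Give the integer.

step 1: P0: store L5 := 18  ⟶  MI  (L5)  txn=BusRdX  M[L5]=40
step 2: P1: store L6 := 14  ⟶  IM  (L6)  txn=BusRdX  M[L6]=0
step 3: P1: store L4 := 38  ⟶  IM  (L4)  txn=BusRdX  M[L4]=20
step 4: P0: store L1 := 5  ⟶  MI  (L1)  txn=BusRdX  M[L1]=20
step 5: P1: load  L4  ⟶  IM  (L4)  txn=∅  M[L4]=20
step 6: P1: load  L5  ⟶  SS  (L5)  txn=BusRd+Flush  M[L5]=18
step 7: P0: load  L6  ⟶  SS  (L6)  txn=BusRd+Flush  M[L6]=14
step 8: P1: store L3 := 31  ⟶  IM  (L3)  txn=BusRdX  M[L3]=20
step 9: P0: load  L5  ⟶  SS  (L5)  txn=∅  M[L5]=18
step 10: P0: store L2 := 72  ⟶  MI  (L2)  txn=BusRdX  M[L2]=10
step 11: P1: store L4 := 68  ⟶  IM  (L4)  txn=∅  M[L4]=20
step 12: P1: store L4 := 94  ⟶  IM  (L4)  txn=∅  M[L4]=20
step 13: P1: load  L0  ⟶  IE  (L0)  txn=BusRd  M[L0]=80
step 14: P1: load  L2  ⟶  SS  (L2)  txn=BusRd+Flush  M[L2]=72
step 15: P1: load  L2  ⟶  SS  (L2)  txn=∅  M[L2]=72
step 16: P1: load  L2  ⟶  SS  (L2)  txn=∅  M[L2]=72
step 17: P1: load  L4  ⟶  IM  (L4)  txn=∅  M[L4]=20
step 18: P1: load  L1  ⟶  SS  (L1)  txn=BusRd+Flush  M[L1]=5
step 19: P1: load  L4  ⟶  IM  (L4)  txn=∅  M[L4]=20
step 20: P0: load  L6  ⟶  SS  (L6)  txn=∅  M[L6]=14
step 21: P1: store L2 := 72  ⟶  IM  (L2)  txn=BusUpgr  M[L2]=72
step 22: P0: store L2 := 44  ⟶  MI  (L2)  txn=BusRdX+Flush  M[L2]=72
step 23: P0: store L0 := 35  ⟶  MI  (L0)  txn=BusRdX  M[L0]=80
step 24: P0: load  L4  ⟶  SS  (L4)  txn=BusRd+Flush  M[L4]=94
step 25: P0: store L4 := 97  ⟶  MI  (L4)  txn=BusUpgr  M[L4]=94
step 26: P1: load  L4  ⟶  SS  (L4)  txn=BusRd+Flush  M[L4]=97

memory[L2] = 72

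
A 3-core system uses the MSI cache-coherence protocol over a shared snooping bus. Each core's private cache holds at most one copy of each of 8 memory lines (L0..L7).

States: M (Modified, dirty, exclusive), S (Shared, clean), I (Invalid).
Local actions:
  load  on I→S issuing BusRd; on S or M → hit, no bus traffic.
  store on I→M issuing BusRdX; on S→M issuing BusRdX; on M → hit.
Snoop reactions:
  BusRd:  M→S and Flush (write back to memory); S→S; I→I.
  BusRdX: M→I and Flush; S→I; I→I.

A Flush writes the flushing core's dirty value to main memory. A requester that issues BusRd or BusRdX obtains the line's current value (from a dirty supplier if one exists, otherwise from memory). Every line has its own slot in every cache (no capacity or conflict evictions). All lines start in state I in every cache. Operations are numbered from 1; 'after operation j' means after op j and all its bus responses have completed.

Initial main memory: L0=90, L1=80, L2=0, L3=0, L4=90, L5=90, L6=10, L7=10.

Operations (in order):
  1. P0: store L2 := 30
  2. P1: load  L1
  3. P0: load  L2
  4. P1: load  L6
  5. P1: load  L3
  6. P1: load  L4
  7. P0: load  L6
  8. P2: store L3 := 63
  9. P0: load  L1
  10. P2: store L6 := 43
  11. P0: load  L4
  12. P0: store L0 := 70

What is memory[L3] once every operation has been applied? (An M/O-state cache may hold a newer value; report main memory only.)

memory[L3] = 0

[1] P0: store L2 := 30 | P0:M(30), P1:I, P2:I | bus: BusRdX
[2] P1: load  L1 | P0:I, P1:S(80), P2:I | bus: BusRd
[3] P0: load  L2 | P0:M(30), P1:I, P2:I | bus: none
[4] P1: load  L6 | P0:I, P1:S(10), P2:I | bus: BusRd
[5] P1: load  L3 | P0:I, P1:S(0), P2:I | bus: BusRd
[6] P1: load  L4 | P0:I, P1:S(90), P2:I | bus: BusRd
[7] P0: load  L6 | P0:S(10), P1:S(10), P2:I | bus: BusRd
[8] P2: store L3 := 63 | P0:I, P1:I, P2:M(63) | bus: BusRdX
[9] P0: load  L1 | P0:S(80), P1:S(80), P2:I | bus: BusRd
[10] P2: store L6 := 43 | P0:I, P1:I, P2:M(43) | bus: BusRdX
[11] P0: load  L4 | P0:S(90), P1:S(90), P2:I | bus: BusRd
[12] P0: store L0 := 70 | P0:M(70), P1:I, P2:I | bus: BusRdX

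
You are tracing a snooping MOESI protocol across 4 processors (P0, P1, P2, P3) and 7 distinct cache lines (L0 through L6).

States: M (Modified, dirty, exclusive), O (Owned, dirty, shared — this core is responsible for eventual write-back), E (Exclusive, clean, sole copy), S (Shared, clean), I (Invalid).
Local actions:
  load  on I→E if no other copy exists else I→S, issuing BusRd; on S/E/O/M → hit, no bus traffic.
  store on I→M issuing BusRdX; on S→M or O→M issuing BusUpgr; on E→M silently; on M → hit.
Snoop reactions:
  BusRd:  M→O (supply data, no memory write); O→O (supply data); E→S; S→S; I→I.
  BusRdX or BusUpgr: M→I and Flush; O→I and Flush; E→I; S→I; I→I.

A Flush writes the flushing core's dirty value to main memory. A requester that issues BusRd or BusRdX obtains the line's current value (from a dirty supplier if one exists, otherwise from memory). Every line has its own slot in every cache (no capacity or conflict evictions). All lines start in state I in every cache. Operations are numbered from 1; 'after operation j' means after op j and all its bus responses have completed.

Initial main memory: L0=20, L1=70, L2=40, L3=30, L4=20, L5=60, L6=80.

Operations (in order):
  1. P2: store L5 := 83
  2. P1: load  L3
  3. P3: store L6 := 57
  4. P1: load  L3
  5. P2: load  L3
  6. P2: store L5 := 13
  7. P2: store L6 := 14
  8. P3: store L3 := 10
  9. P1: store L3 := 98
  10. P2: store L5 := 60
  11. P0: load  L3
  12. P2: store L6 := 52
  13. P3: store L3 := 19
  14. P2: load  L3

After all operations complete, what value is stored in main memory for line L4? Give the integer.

memory[L4] = 20

step 1: P2: store L5 := 83  ⟶  IIMI  (L5)  txn=BusRdX  M[L5]=60
step 2: P1: load  L3  ⟶  IEII  (L3)  txn=BusRd  M[L3]=30
step 3: P3: store L6 := 57  ⟶  IIIM  (L6)  txn=BusRdX  M[L6]=80
step 4: P1: load  L3  ⟶  IEII  (L3)  txn=∅  M[L3]=30
step 5: P2: load  L3  ⟶  ISSI  (L3)  txn=BusRd  M[L3]=30
step 6: P2: store L5 := 13  ⟶  IIMI  (L5)  txn=∅  M[L5]=60
step 7: P2: store L6 := 14  ⟶  IIMI  (L6)  txn=BusRdX+Flush  M[L6]=57
step 8: P3: store L3 := 10  ⟶  IIIM  (L3)  txn=BusRdX  M[L3]=30
step 9: P1: store L3 := 98  ⟶  IMII  (L3)  txn=BusRdX+Flush  M[L3]=10
step 10: P2: store L5 := 60  ⟶  IIMI  (L5)  txn=∅  M[L5]=60
step 11: P0: load  L3  ⟶  SOII  (L3)  txn=BusRd  M[L3]=10
step 12: P2: store L6 := 52  ⟶  IIMI  (L6)  txn=∅  M[L6]=57
step 13: P3: store L3 := 19  ⟶  IIIM  (L3)  txn=BusRdX+Flush  M[L3]=98
step 14: P2: load  L3  ⟶  IISO  (L3)  txn=BusRd  M[L3]=98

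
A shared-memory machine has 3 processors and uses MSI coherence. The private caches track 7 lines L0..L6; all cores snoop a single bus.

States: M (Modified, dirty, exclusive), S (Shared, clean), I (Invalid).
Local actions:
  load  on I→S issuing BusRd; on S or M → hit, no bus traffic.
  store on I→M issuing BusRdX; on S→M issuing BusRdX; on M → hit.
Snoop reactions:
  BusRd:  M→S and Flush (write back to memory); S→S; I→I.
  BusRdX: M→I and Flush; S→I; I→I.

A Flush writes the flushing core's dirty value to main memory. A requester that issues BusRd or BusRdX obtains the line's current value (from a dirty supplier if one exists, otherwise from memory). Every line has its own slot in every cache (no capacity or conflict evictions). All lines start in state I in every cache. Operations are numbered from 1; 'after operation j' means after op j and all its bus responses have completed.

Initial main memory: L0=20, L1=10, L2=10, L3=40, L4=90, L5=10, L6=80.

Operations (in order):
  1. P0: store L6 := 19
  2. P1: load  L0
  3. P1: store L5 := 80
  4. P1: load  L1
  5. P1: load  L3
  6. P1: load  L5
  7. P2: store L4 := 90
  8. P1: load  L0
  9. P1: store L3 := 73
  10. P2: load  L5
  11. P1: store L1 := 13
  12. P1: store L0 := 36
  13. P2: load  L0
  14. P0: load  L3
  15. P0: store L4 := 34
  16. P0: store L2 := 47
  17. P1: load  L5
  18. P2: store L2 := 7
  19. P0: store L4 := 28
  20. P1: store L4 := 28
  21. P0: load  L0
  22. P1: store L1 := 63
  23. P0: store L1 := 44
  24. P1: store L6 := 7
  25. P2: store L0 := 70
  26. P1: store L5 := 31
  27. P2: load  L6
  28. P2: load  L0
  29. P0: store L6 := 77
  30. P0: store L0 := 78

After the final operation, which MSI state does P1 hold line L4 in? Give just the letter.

state = M

  op1 P0: store L6 := 19 → M/I/I on L6; bus BusRdX; mem=80
  op2 P1: load  L0 → I/S/I on L0; bus BusRd; mem=20
  op3 P1: store L5 := 80 → I/M/I on L5; bus BusRdX; mem=10
  op4 P1: load  L1 → I/S/I on L1; bus BusRd; mem=10
  op5 P1: load  L3 → I/S/I on L3; bus BusRd; mem=40
  op6 P1: load  L5 → I/M/I on L5; bus (none); mem=10
  op7 P2: store L4 := 90 → I/I/M on L4; bus BusRdX; mem=90
  op8 P1: load  L0 → I/S/I on L0; bus (none); mem=20
  op9 P1: store L3 := 73 → I/M/I on L3; bus BusRdX; mem=40
  op10 P2: load  L5 → I/S/S on L5; bus BusRd Flush; mem=80
  op11 P1: store L1 := 13 → I/M/I on L1; bus BusRdX; mem=10
  op12 P1: store L0 := 36 → I/M/I on L0; bus BusRdX; mem=20
  op13 P2: load  L0 → I/S/S on L0; bus BusRd Flush; mem=36
  op14 P0: load  L3 → S/S/I on L3; bus BusRd Flush; mem=73
  op15 P0: store L4 := 34 → M/I/I on L4; bus BusRdX Flush; mem=90
  op16 P0: store L2 := 47 → M/I/I on L2; bus BusRdX; mem=10
  op17 P1: load  L5 → I/S/S on L5; bus (none); mem=80
  op18 P2: store L2 := 7 → I/I/M on L2; bus BusRdX Flush; mem=47
  op19 P0: store L4 := 28 → M/I/I on L4; bus (none); mem=90
  op20 P1: store L4 := 28 → I/M/I on L4; bus BusRdX Flush; mem=28
  op21 P0: load  L0 → S/S/S on L0; bus BusRd; mem=36
  op22 P1: store L1 := 63 → I/M/I on L1; bus (none); mem=10
  op23 P0: store L1 := 44 → M/I/I on L1; bus BusRdX Flush; mem=63
  op24 P1: store L6 := 7 → I/M/I on L6; bus BusRdX Flush; mem=19
  op25 P2: store L0 := 70 → I/I/M on L0; bus BusRdX; mem=36
  op26 P1: store L5 := 31 → I/M/I on L5; bus BusRdX; mem=80
  op27 P2: load  L6 → I/S/S on L6; bus BusRd Flush; mem=7
  op28 P2: load  L0 → I/I/M on L0; bus (none); mem=36
  op29 P0: store L6 := 77 → M/I/I on L6; bus BusRdX; mem=7
  op30 P0: store L0 := 78 → M/I/I on L0; bus BusRdX Flush; mem=70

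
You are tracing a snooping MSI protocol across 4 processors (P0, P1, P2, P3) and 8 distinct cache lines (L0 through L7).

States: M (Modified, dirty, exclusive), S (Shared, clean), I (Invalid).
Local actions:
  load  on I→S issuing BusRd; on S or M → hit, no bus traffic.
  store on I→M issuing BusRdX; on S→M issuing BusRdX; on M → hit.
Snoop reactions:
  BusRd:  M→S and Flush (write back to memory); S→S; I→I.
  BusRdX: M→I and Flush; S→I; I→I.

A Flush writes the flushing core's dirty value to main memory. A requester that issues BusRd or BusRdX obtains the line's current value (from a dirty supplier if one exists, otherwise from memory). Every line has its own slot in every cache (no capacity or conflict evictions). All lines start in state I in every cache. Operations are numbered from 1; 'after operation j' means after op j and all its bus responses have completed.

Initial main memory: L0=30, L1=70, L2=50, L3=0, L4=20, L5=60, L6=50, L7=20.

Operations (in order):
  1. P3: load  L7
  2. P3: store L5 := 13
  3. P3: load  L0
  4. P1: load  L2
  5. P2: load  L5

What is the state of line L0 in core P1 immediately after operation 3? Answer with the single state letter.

state = I

[1] P3: load  L7 | P0:I, P1:I, P2:I, P3:S(20) | bus: BusRd
[2] P3: store L5 := 13 | P0:I, P1:I, P2:I, P3:M(13) | bus: BusRdX
[3] P3: load  L0 | P0:I, P1:I, P2:I, P3:S(30) | bus: BusRd
[4] P1: load  L2 | P0:I, P1:S(50), P2:I, P3:I | bus: BusRd
[5] P2: load  L5 | P0:I, P1:I, P2:S(13), P3:S(13) | bus: BusRd,Flush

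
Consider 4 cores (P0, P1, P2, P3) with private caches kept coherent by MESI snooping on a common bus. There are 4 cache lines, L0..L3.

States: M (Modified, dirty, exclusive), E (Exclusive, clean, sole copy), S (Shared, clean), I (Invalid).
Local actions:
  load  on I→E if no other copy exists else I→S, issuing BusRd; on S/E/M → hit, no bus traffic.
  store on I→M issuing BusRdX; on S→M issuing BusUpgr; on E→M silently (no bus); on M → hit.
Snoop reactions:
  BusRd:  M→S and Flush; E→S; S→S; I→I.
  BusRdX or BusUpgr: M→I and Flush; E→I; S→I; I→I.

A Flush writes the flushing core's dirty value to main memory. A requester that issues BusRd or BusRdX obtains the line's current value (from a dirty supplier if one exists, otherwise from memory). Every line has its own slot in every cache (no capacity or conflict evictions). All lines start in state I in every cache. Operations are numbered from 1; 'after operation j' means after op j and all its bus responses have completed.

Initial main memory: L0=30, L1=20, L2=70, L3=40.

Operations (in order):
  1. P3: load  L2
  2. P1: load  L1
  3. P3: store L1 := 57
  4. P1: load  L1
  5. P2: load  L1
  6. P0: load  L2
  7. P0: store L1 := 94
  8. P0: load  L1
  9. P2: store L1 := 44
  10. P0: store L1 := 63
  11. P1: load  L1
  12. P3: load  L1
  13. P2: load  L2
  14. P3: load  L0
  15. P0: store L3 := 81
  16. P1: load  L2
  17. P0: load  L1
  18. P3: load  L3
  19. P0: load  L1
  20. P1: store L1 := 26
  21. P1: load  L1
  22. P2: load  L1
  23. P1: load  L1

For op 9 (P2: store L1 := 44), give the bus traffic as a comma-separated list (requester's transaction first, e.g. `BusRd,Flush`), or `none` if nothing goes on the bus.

  op1 P3: load  L2 → I/I/I/E on L2; bus BusRd; mem=70
  op2 P1: load  L1 → I/E/I/I on L1; bus BusRd; mem=20
  op3 P3: store L1 := 57 → I/I/I/M on L1; bus BusRdX; mem=20
  op4 P1: load  L1 → I/S/I/S on L1; bus BusRd Flush; mem=57
  op5 P2: load  L1 → I/S/S/S on L1; bus BusRd; mem=57
  op6 P0: load  L2 → S/I/I/S on L2; bus BusRd; mem=70
  op7 P0: store L1 := 94 → M/I/I/I on L1; bus BusRdX; mem=57
  op8 P0: load  L1 → M/I/I/I on L1; bus (none); mem=57
  op9 P2: store L1 := 44 → I/I/M/I on L1; bus BusRdX Flush; mem=94
  op10 P0: store L1 := 63 → M/I/I/I on L1; bus BusRdX Flush; mem=44
  op11 P1: load  L1 → S/S/I/I on L1; bus BusRd Flush; mem=63
  op12 P3: load  L1 → S/S/I/S on L1; bus BusRd; mem=63
  op13 P2: load  L2 → S/I/S/S on L2; bus BusRd; mem=70
  op14 P3: load  L0 → I/I/I/E on L0; bus BusRd; mem=30
  op15 P0: store L3 := 81 → M/I/I/I on L3; bus BusRdX; mem=40
  op16 P1: load  L2 → S/S/S/S on L2; bus BusRd; mem=70
  op17 P0: load  L1 → S/S/I/S on L1; bus (none); mem=63
  op18 P3: load  L3 → S/I/I/S on L3; bus BusRd Flush; mem=81
  op19 P0: load  L1 → S/S/I/S on L1; bus (none); mem=63
  op20 P1: store L1 := 26 → I/M/I/I on L1; bus BusUpgr; mem=63
  op21 P1: load  L1 → I/M/I/I on L1; bus (none); mem=63
  op22 P2: load  L1 → I/S/S/I on L1; bus BusRd Flush; mem=26
  op23 P1: load  L1 → I/S/S/I on L1; bus (none); mem=26

bus = BusRdX,Flush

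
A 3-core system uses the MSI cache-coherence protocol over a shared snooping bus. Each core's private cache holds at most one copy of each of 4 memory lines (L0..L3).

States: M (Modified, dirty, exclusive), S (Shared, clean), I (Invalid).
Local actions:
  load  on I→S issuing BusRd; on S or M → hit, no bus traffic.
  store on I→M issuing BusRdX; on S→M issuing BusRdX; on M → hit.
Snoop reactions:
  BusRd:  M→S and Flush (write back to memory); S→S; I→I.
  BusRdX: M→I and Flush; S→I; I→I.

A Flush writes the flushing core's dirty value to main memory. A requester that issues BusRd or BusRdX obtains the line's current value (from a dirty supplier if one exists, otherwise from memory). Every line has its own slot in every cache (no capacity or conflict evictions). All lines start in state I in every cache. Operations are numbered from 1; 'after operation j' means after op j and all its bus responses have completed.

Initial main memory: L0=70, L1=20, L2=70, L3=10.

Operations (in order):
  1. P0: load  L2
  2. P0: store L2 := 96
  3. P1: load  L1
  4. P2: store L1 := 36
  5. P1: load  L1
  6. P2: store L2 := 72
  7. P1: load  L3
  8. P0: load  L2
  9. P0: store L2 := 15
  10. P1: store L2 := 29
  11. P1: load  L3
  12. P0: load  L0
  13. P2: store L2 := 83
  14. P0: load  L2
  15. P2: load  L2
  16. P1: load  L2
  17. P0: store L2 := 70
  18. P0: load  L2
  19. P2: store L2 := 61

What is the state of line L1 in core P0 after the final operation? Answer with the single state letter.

state = I

  op1 P0: load  L2 → S/I/I on L2; bus BusRd; mem=70
  op2 P0: store L2 := 96 → M/I/I on L2; bus BusRdX; mem=70
  op3 P1: load  L1 → I/S/I on L1; bus BusRd; mem=20
  op4 P2: store L1 := 36 → I/I/M on L1; bus BusRdX; mem=20
  op5 P1: load  L1 → I/S/S on L1; bus BusRd Flush; mem=36
  op6 P2: store L2 := 72 → I/I/M on L2; bus BusRdX Flush; mem=96
  op7 P1: load  L3 → I/S/I on L3; bus BusRd; mem=10
  op8 P0: load  L2 → S/I/S on L2; bus BusRd Flush; mem=72
  op9 P0: store L2 := 15 → M/I/I on L2; bus BusRdX; mem=72
  op10 P1: store L2 := 29 → I/M/I on L2; bus BusRdX Flush; mem=15
  op11 P1: load  L3 → I/S/I on L3; bus (none); mem=10
  op12 P0: load  L0 → S/I/I on L0; bus BusRd; mem=70
  op13 P2: store L2 := 83 → I/I/M on L2; bus BusRdX Flush; mem=29
  op14 P0: load  L2 → S/I/S on L2; bus BusRd Flush; mem=83
  op15 P2: load  L2 → S/I/S on L2; bus (none); mem=83
  op16 P1: load  L2 → S/S/S on L2; bus BusRd; mem=83
  op17 P0: store L2 := 70 → M/I/I on L2; bus BusRdX; mem=83
  op18 P0: load  L2 → M/I/I on L2; bus (none); mem=83
  op19 P2: store L2 := 61 → I/I/M on L2; bus BusRdX Flush; mem=70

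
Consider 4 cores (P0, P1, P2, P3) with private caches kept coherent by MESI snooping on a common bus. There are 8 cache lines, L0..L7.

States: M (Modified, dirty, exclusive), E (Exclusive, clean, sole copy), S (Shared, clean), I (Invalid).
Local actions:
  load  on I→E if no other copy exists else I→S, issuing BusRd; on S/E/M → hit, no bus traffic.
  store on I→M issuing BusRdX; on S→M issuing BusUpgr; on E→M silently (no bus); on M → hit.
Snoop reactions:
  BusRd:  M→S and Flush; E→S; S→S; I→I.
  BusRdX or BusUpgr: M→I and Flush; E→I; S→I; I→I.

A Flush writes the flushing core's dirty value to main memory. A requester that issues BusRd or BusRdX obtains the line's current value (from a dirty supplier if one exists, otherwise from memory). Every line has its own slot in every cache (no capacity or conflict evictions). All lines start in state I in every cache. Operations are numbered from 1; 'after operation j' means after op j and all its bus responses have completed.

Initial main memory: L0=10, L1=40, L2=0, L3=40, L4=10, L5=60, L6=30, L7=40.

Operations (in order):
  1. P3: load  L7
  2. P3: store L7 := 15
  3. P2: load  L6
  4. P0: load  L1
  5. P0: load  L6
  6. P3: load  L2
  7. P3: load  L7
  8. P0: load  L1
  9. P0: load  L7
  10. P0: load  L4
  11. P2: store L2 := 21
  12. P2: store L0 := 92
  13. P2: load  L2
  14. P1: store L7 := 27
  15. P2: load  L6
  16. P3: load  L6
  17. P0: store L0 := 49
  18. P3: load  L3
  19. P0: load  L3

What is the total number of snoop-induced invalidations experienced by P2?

invalidations = 1

  op1 P3: load  L7 → I/I/I/E on L7; bus BusRd; mem=40
  op2 P3: store L7 := 15 → I/I/I/M on L7; bus (none); mem=40
  op3 P2: load  L6 → I/I/E/I on L6; bus BusRd; mem=30
  op4 P0: load  L1 → E/I/I/I on L1; bus BusRd; mem=40
  op5 P0: load  L6 → S/I/S/I on L6; bus BusRd; mem=30
  op6 P3: load  L2 → I/I/I/E on L2; bus BusRd; mem=0
  op7 P3: load  L7 → I/I/I/M on L7; bus (none); mem=40
  op8 P0: load  L1 → E/I/I/I on L1; bus (none); mem=40
  op9 P0: load  L7 → S/I/I/S on L7; bus BusRd Flush; mem=15
  op10 P0: load  L4 → E/I/I/I on L4; bus BusRd; mem=10
  op11 P2: store L2 := 21 → I/I/M/I on L2; bus BusRdX; mem=0
  op12 P2: store L0 := 92 → I/I/M/I on L0; bus BusRdX; mem=10
  op13 P2: load  L2 → I/I/M/I on L2; bus (none); mem=0
  op14 P1: store L7 := 27 → I/M/I/I on L7; bus BusRdX; mem=15
  op15 P2: load  L6 → S/I/S/I on L6; bus (none); mem=30
  op16 P3: load  L6 → S/I/S/S on L6; bus BusRd; mem=30
  op17 P0: store L0 := 49 → M/I/I/I on L0; bus BusRdX Flush; mem=92
  op18 P3: load  L3 → I/I/I/E on L3; bus BusRd; mem=40
  op19 P0: load  L3 → S/I/I/S on L3; bus BusRd; mem=40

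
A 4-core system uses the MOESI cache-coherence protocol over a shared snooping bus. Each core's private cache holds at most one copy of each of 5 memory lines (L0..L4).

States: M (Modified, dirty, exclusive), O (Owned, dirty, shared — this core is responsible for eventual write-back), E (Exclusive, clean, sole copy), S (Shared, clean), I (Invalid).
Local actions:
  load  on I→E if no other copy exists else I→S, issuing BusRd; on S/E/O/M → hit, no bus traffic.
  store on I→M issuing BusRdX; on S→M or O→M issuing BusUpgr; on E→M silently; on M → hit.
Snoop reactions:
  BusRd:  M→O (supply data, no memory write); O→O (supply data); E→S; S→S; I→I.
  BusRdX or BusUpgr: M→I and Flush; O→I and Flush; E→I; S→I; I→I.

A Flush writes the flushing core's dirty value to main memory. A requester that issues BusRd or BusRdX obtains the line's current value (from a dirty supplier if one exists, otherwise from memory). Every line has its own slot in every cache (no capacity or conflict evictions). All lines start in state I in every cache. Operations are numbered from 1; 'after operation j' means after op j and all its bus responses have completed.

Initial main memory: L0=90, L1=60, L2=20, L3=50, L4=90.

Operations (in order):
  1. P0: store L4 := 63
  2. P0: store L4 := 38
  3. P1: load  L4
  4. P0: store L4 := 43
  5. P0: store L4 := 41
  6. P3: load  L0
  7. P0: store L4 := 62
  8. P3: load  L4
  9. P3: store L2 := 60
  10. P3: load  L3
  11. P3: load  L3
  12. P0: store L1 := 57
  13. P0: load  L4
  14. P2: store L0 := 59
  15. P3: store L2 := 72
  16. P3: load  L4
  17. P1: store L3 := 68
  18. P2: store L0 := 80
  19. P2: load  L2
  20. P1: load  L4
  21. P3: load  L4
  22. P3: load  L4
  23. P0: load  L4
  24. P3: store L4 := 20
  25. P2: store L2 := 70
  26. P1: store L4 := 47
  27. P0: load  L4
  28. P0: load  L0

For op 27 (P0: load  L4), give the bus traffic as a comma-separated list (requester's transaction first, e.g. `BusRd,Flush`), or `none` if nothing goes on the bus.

bus = BusRd

step 1: P0: store L4 := 63  ⟶  MIII  (L4)  txn=BusRdX  M[L4]=90
step 2: P0: store L4 := 38  ⟶  MIII  (L4)  txn=∅  M[L4]=90
step 3: P1: load  L4  ⟶  OSII  (L4)  txn=BusRd  M[L4]=90
step 4: P0: store L4 := 43  ⟶  MIII  (L4)  txn=BusUpgr  M[L4]=90
step 5: P0: store L4 := 41  ⟶  MIII  (L4)  txn=∅  M[L4]=90
step 6: P3: load  L0  ⟶  IIIE  (L0)  txn=BusRd  M[L0]=90
step 7: P0: store L4 := 62  ⟶  MIII  (L4)  txn=∅  M[L4]=90
step 8: P3: load  L4  ⟶  OIIS  (L4)  txn=BusRd  M[L4]=90
step 9: P3: store L2 := 60  ⟶  IIIM  (L2)  txn=BusRdX  M[L2]=20
step 10: P3: load  L3  ⟶  IIIE  (L3)  txn=BusRd  M[L3]=50
step 11: P3: load  L3  ⟶  IIIE  (L3)  txn=∅  M[L3]=50
step 12: P0: store L1 := 57  ⟶  MIII  (L1)  txn=BusRdX  M[L1]=60
step 13: P0: load  L4  ⟶  OIIS  (L4)  txn=∅  M[L4]=90
step 14: P2: store L0 := 59  ⟶  IIMI  (L0)  txn=BusRdX  M[L0]=90
step 15: P3: store L2 := 72  ⟶  IIIM  (L2)  txn=∅  M[L2]=20
step 16: P3: load  L4  ⟶  OIIS  (L4)  txn=∅  M[L4]=90
step 17: P1: store L3 := 68  ⟶  IMII  (L3)  txn=BusRdX  M[L3]=50
step 18: P2: store L0 := 80  ⟶  IIMI  (L0)  txn=∅  M[L0]=90
step 19: P2: load  L2  ⟶  IISO  (L2)  txn=BusRd  M[L2]=20
step 20: P1: load  L4  ⟶  OSIS  (L4)  txn=BusRd  M[L4]=90
step 21: P3: load  L4  ⟶  OSIS  (L4)  txn=∅  M[L4]=90
step 22: P3: load  L4  ⟶  OSIS  (L4)  txn=∅  M[L4]=90
step 23: P0: load  L4  ⟶  OSIS  (L4)  txn=∅  M[L4]=90
step 24: P3: store L4 := 20  ⟶  IIIM  (L4)  txn=BusUpgr+Flush  M[L4]=62
step 25: P2: store L2 := 70  ⟶  IIMI  (L2)  txn=BusUpgr+Flush  M[L2]=72
step 26: P1: store L4 := 47  ⟶  IMII  (L4)  txn=BusRdX+Flush  M[L4]=20
step 27: P0: load  L4  ⟶  SOII  (L4)  txn=BusRd  M[L4]=20
step 28: P0: load  L0  ⟶  SIOI  (L0)  txn=BusRd  M[L0]=90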